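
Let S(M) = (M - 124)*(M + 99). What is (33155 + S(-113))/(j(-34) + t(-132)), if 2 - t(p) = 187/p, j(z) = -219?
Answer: -437676/2587 ≈ -169.18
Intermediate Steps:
t(p) = 2 - 187/p
S(M) = (-124 + M)*(99 + M)
(33155 + S(-113))/(j(-34) + t(-132)) = (33155 + (-12276 + (-113)² - 25*(-113)))/(-219 + (2 - 187/(-132))) = (33155 + (-12276 + 12769 + 2825))/(-219 + (2 - 187*(-1/132))) = (33155 + 3318)/(-219 + (2 + 17/12)) = 36473/(-219 + 41/12) = 36473/(-2587/12) = 36473*(-12/2587) = -437676/2587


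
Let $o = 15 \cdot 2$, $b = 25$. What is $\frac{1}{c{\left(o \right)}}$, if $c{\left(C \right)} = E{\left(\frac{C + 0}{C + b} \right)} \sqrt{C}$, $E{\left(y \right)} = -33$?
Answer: $- \frac{\sqrt{30}}{990} \approx -0.0055325$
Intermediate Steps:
$o = 30$
$c{\left(C \right)} = - 33 \sqrt{C}$
$\frac{1}{c{\left(o \right)}} = \frac{1}{\left(-33\right) \sqrt{30}} = - \frac{\sqrt{30}}{990}$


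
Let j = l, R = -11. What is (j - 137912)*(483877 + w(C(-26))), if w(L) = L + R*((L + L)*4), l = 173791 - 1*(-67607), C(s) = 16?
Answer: 49930442710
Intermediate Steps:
l = 241398 (l = 173791 + 67607 = 241398)
j = 241398
w(L) = -87*L (w(L) = L - 11*(L + L)*4 = L - 11*2*L*4 = L - 88*L = -87*L)
(j - 137912)*(483877 + w(C(-26))) = (241398 - 137912)*(483877 - 87*16) = 103486*(483877 - 1392) = 103486*482485 = 49930442710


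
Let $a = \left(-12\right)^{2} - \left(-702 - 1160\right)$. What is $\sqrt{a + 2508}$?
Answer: $\sqrt{4514} \approx 67.186$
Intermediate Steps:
$a = 2006$ ($a = 144 - -1862 = 144 + 1862 = 2006$)
$\sqrt{a + 2508} = \sqrt{2006 + 2508} = \sqrt{4514}$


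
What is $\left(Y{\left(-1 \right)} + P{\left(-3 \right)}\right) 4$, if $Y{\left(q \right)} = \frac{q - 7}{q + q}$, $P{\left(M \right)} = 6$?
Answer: $40$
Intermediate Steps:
$Y{\left(q \right)} = \frac{-7 + q}{2 q}$
$\left(Y{\left(-1 \right)} + P{\left(-3 \right)}\right) 4 = \left(\frac{-7 - 1}{2 \left(-1\right)} + 6\right) 4 = \left(\frac{1}{2} \left(-1\right) \left(-8\right) + 6\right) 4 = \left(4 + 6\right) 4 = 10 \cdot 4 = 40$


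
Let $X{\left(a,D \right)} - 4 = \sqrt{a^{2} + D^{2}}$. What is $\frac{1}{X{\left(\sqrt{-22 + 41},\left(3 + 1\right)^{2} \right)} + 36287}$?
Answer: $\frac{36291}{1317036406} - \frac{5 \sqrt{11}}{1317036406} \approx 2.7542 \cdot 10^{-5}$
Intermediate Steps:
$X{\left(a,D \right)} = 4 + \sqrt{D^{2} + a^{2}}$ ($X{\left(a,D \right)} = 4 + \sqrt{a^{2} + D^{2}} = 4 + \sqrt{D^{2} + a^{2}}$)
$\frac{1}{X{\left(\sqrt{-22 + 41},\left(3 + 1\right)^{2} \right)} + 36287} = \frac{1}{\left(4 + \sqrt{\left(\left(3 + 1\right)^{2}\right)^{2} + \left(\sqrt{-22 + 41}\right)^{2}}\right) + 36287} = \frac{1}{\left(4 + \sqrt{\left(4^{2}\right)^{2} + \left(\sqrt{19}\right)^{2}}\right) + 36287} = \frac{1}{\left(4 + \sqrt{16^{2} + 19}\right) + 36287} = \frac{1}{\left(4 + \sqrt{256 + 19}\right) + 36287} = \frac{1}{\left(4 + \sqrt{275}\right) + 36287} = \frac{1}{\left(4 + 5 \sqrt{11}\right) + 36287} = \frac{1}{36291 + 5 \sqrt{11}}$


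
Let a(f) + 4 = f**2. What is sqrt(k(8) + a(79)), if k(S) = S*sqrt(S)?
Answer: sqrt(6237 + 16*sqrt(2)) ≈ 79.118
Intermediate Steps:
a(f) = -4 + f**2
k(S) = S**(3/2)
sqrt(k(8) + a(79)) = sqrt(8**(3/2) + (-4 + 79**2)) = sqrt(16*sqrt(2) + (-4 + 6241)) = sqrt(16*sqrt(2) + 6237) = sqrt(6237 + 16*sqrt(2))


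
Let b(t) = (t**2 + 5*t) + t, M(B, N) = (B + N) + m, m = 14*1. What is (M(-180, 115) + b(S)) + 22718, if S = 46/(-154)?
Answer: 134382546/5929 ≈ 22665.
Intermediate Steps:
S = -23/77 (S = 46*(-1/154) = -23/77 ≈ -0.29870)
m = 14
M(B, N) = 14 + B + N (M(B, N) = (B + N) + 14 = 14 + B + N)
b(t) = t**2 + 6*t
(M(-180, 115) + b(S)) + 22718 = ((14 - 180 + 115) - 23*(6 - 23/77)/77) + 22718 = (-51 - 23/77*439/77) + 22718 = (-51 - 10097/5929) + 22718 = -312476/5929 + 22718 = 134382546/5929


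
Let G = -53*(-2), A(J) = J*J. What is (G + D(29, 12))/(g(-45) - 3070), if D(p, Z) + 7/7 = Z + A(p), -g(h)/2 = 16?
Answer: -479/1551 ≈ -0.30883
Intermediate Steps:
A(J) = J²
G = 106
g(h) = -32 (g(h) = -2*16 = -32)
D(p, Z) = -1 + Z + p² (D(p, Z) = -1 + (Z + p²) = -1 + Z + p²)
(G + D(29, 12))/(g(-45) - 3070) = (106 + (-1 + 12 + 29²))/(-32 - 3070) = (106 + (-1 + 12 + 841))/(-3102) = (106 + 852)*(-1/3102) = 958*(-1/3102) = -479/1551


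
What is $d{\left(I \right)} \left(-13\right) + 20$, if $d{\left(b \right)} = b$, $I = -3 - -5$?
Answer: $-6$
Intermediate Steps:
$I = 2$ ($I = -3 + 5 = 2$)
$d{\left(I \right)} \left(-13\right) + 20 = 2 \left(-13\right) + 20 = -26 + 20 = -6$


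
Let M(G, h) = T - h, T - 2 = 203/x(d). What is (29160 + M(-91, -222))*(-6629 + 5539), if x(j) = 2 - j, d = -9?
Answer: -352535430/11 ≈ -3.2049e+7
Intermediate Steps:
T = 225/11 (T = 2 + 203/(2 - 1*(-9)) = 2 + 203/(2 + 9) = 2 + 203/11 = 225/11 ≈ 20.455)
M(G, h) = 225/11 - h
(29160 + M(-91, -222))*(-6629 + 5539) = (29160 + (225/11 - 1*(-222)))*(-6629 + 5539) = (29160 + (225/11 + 222))*(-1090) = (29160 + 2667/11)*(-1090) = (323427/11)*(-1090) = -352535430/11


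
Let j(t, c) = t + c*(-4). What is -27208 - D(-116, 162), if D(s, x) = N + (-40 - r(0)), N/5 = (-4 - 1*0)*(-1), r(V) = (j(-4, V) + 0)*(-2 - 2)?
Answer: -27172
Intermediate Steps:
j(t, c) = t - 4*c
r(V) = 16 + 16*V (r(V) = ((-4 - 4*V) + 0)*(-2 - 2) = (-4 - 4*V)*(-4) = 16 + 16*V)
N = 20 (N = 5*((-4 - 1*0)*(-1)) = 5*((-4 + 0)*(-1)) = 5*(-4*(-1)) = 5*4 = 20)
D(s, x) = -36 (D(s, x) = 20 + (-40 - (16 + 16*0)) = 20 + (-40 - (16 + 0)) = 20 + (-40 - 1*16) = 20 + (-40 - 16) = 20 - 56 = -36)
-27208 - D(-116, 162) = -27208 - 1*(-36) = -27208 + 36 = -27172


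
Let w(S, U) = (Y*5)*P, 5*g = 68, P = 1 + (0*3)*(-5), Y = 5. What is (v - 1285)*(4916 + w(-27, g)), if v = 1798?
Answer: 2534733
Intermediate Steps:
P = 1 (P = 1 + 0*(-5) = 1 + 0 = 1)
g = 68/5 (g = (⅕)*68 = 68/5 ≈ 13.600)
w(S, U) = 25 (w(S, U) = (5*5)*1 = 25*1 = 25)
(v - 1285)*(4916 + w(-27, g)) = (1798 - 1285)*(4916 + 25) = 513*4941 = 2534733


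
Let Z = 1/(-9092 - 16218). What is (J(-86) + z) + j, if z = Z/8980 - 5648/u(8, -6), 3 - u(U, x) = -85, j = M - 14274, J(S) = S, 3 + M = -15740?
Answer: -75421628908211/2500121800 ≈ -30167.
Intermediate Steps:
M = -15743 (M = -3 - 15740 = -15743)
j = -30017 (j = -15743 - 14274 = -30017)
u(U, x) = 88 (u(U, x) = 3 - 1*(-85) = 3 + 85 = 88)
Z = -1/25310 (Z = 1/(-25310) = -1/25310 ≈ -3.9510e-5)
z = -160462362811/2500121800 (z = -1/25310/8980 - 5648/88 = -1/25310*1/8980 - 5648*1/88 = -1/227283800 - 706/11 = -160462362811/2500121800 ≈ -64.182)
(J(-86) + z) + j = (-86 - 160462362811/2500121800) - 30017 = -375472837611/2500121800 - 30017 = -75421628908211/2500121800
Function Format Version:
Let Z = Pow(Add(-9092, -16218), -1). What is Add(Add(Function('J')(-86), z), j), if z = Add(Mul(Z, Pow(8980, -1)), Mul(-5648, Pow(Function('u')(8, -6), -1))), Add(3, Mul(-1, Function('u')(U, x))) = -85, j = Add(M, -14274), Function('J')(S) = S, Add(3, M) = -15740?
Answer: Rational(-75421628908211, 2500121800) ≈ -30167.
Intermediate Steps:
M = -15743 (M = Add(-3, -15740) = -15743)
j = -30017 (j = Add(-15743, -14274) = -30017)
Function('u')(U, x) = 88 (Function('u')(U, x) = Add(3, Mul(-1, -85)) = Add(3, 85) = 88)
Z = Rational(-1, 25310) (Z = Pow(-25310, -1) = Rational(-1, 25310) ≈ -3.9510e-5)
z = Rational(-160462362811, 2500121800) (z = Add(Mul(Rational(-1, 25310), Pow(8980, -1)), Mul(-5648, Pow(88, -1))) = Add(Mul(Rational(-1, 25310), Rational(1, 8980)), Mul(-5648, Rational(1, 88))) = Add(Rational(-1, 227283800), Rational(-706, 11)) = Rational(-160462362811, 2500121800) ≈ -64.182)
Add(Add(Function('J')(-86), z), j) = Add(Add(-86, Rational(-160462362811, 2500121800)), -30017) = Add(Rational(-375472837611, 2500121800), -30017) = Rational(-75421628908211, 2500121800)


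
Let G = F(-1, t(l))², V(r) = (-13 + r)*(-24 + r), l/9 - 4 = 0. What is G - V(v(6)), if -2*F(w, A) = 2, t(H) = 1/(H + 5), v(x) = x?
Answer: -125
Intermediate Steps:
l = 36 (l = 36 + 9*0 = 36 + 0 = 36)
t(H) = 1/(5 + H)
V(r) = (-24 + r)*(-13 + r)
F(w, A) = -1 (F(w, A) = -½*2 = -1)
G = 1 (G = (-1)² = 1)
G - V(v(6)) = 1 - (312 + 6² - 37*6) = 1 - (312 + 36 - 222) = 1 - 1*126 = 1 - 126 = -125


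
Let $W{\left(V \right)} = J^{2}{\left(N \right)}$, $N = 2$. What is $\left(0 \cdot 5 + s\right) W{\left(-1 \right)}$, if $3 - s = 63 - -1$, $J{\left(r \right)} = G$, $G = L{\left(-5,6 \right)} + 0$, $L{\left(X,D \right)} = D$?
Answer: $-2196$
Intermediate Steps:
$G = 6$ ($G = 6 + 0 = 6$)
$J{\left(r \right)} = 6$
$W{\left(V \right)} = 36$ ($W{\left(V \right)} = 6^{2} = 36$)
$s = -61$ ($s = 3 - \left(63 - -1\right) = 3 - \left(63 + 1\right) = 3 - 64 = -61$)
$\left(0 \cdot 5 + s\right) W{\left(-1 \right)} = \left(0 \cdot 5 - 61\right) 36 = \left(0 - 61\right) 36 = \left(-61\right) 36 = -2196$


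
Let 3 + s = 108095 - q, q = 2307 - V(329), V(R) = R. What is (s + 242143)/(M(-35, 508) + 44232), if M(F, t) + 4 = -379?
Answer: 26789/3373 ≈ 7.9422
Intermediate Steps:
M(F, t) = -383 (M(F, t) = -4 - 379 = -383)
q = 1978 (q = 2307 - 1*329 = 2307 - 329 = 1978)
s = 106114 (s = -3 + (108095 - 1*1978) = -3 + (108095 - 1978) = -3 + 106117 = 106114)
(s + 242143)/(M(-35, 508) + 44232) = (106114 + 242143)/(-383 + 44232) = 348257/43849 = 348257*(1/43849) = 26789/3373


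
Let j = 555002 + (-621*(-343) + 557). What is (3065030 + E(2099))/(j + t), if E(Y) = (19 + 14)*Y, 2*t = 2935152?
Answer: 3134297/2236138 ≈ 1.4017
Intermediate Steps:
j = 768562 (j = 555002 + (213003 + 557) = 555002 + 213560 = 768562)
t = 1467576 (t = (½)*2935152 = 1467576)
E(Y) = 33*Y
(3065030 + E(2099))/(j + t) = (3065030 + 33*2099)/(768562 + 1467576) = (3065030 + 69267)/2236138 = 3134297*(1/2236138) = 3134297/2236138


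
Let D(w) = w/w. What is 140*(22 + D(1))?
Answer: 3220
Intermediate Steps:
D(w) = 1
140*(22 + D(1)) = 140*(22 + 1) = 140*23 = 3220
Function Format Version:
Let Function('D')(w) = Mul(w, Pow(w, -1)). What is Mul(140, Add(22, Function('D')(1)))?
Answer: 3220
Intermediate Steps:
Function('D')(w) = 1
Mul(140, Add(22, Function('D')(1))) = Mul(140, Add(22, 1)) = Mul(140, 23) = 3220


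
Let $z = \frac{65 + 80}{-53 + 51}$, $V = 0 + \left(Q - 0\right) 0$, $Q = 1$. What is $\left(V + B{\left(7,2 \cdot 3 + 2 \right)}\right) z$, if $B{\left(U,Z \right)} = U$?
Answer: $- \frac{1015}{2} \approx -507.5$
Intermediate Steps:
$V = 0$ ($V = 0 + \left(1 - 0\right) 0 = 0 + \left(1 + 0\right) 0 = 0 + 1 \cdot 0 = 0 + 0 = 0$)
$z = - \frac{145}{2}$ ($z = \frac{145}{-2} = 145 \left(- \frac{1}{2}\right) = - \frac{145}{2} \approx -72.5$)
$\left(V + B{\left(7,2 \cdot 3 + 2 \right)}\right) z = \left(0 + 7\right) \left(- \frac{145}{2}\right) = 7 \left(- \frac{145}{2}\right) = - \frac{1015}{2}$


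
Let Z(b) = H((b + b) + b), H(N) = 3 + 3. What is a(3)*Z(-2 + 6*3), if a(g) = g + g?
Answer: 36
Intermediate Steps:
a(g) = 2*g
H(N) = 6
Z(b) = 6
a(3)*Z(-2 + 6*3) = (2*3)*6 = 6*6 = 36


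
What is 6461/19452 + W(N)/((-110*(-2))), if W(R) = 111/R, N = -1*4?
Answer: 881627/4279440 ≈ 0.20601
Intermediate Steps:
N = -4
6461/19452 + W(N)/((-110*(-2))) = 6461/19452 + (111/(-4))/((-110*(-2))) = 6461*(1/19452) + (111*(-1/4))/220 = 6461/19452 - 111/4*1/220 = 6461/19452 - 111/880 = 881627/4279440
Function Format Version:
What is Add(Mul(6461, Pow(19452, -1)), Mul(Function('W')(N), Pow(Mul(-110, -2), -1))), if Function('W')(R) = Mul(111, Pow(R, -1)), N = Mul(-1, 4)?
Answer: Rational(881627, 4279440) ≈ 0.20601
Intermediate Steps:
N = -4
Add(Mul(6461, Pow(19452, -1)), Mul(Function('W')(N), Pow(Mul(-110, -2), -1))) = Add(Mul(6461, Pow(19452, -1)), Mul(Mul(111, Pow(-4, -1)), Pow(Mul(-110, -2), -1))) = Add(Mul(6461, Rational(1, 19452)), Mul(Mul(111, Rational(-1, 4)), Pow(220, -1))) = Add(Rational(6461, 19452), Mul(Rational(-111, 4), Rational(1, 220))) = Add(Rational(6461, 19452), Rational(-111, 880)) = Rational(881627, 4279440)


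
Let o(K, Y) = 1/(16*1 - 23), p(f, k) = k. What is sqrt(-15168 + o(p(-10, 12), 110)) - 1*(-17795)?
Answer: 17795 + I*sqrt(743239)/7 ≈ 17795.0 + 123.16*I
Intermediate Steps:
o(K, Y) = -1/7 (o(K, Y) = 1/(16 - 23) = 1/(-7) = -1/7)
sqrt(-15168 + o(p(-10, 12), 110)) - 1*(-17795) = sqrt(-15168 - 1/7) - 1*(-17795) = sqrt(-106177/7) + 17795 = I*sqrt(743239)/7 + 17795 = 17795 + I*sqrt(743239)/7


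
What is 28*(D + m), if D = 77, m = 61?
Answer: 3864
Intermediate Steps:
28*(D + m) = 28*(77 + 61) = 28*138 = 3864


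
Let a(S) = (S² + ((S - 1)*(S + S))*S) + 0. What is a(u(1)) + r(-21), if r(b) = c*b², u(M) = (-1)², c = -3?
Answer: -1322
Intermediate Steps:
u(M) = 1
a(S) = S² + 2*S²*(-1 + S) (a(S) = (S² + ((-1 + S)*(2*S))*S) + 0 = (S² + (2*S*(-1 + S))*S) + 0 = (S² + 2*S²*(-1 + S)) + 0 = S² + 2*S²*(-1 + S))
r(b) = -3*b²
a(u(1)) + r(-21) = 1²*(-1 + 2*1) - 3*(-21)² = 1*(-1 + 2) - 3*441 = 1*1 - 1323 = 1 - 1323 = -1322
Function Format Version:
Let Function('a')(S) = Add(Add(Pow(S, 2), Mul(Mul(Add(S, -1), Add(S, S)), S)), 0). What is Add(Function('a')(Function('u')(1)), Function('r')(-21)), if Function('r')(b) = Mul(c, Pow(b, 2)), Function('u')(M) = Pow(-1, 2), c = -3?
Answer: -1322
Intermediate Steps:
Function('u')(M) = 1
Function('a')(S) = Add(Pow(S, 2), Mul(2, Pow(S, 2), Add(-1, S))) (Function('a')(S) = Add(Add(Pow(S, 2), Mul(Mul(Add(-1, S), Mul(2, S)), S)), 0) = Add(Add(Pow(S, 2), Mul(Mul(2, S, Add(-1, S)), S)), 0) = Add(Add(Pow(S, 2), Mul(2, Pow(S, 2), Add(-1, S))), 0) = Add(Pow(S, 2), Mul(2, Pow(S, 2), Add(-1, S))))
Function('r')(b) = Mul(-3, Pow(b, 2))
Add(Function('a')(Function('u')(1)), Function('r')(-21)) = Add(Mul(Pow(1, 2), Add(-1, Mul(2, 1))), Mul(-3, Pow(-21, 2))) = Add(Mul(1, Add(-1, 2)), Mul(-3, 441)) = Add(Mul(1, 1), -1323) = Add(1, -1323) = -1322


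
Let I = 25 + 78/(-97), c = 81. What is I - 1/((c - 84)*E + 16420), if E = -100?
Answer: 39241743/1621840 ≈ 24.196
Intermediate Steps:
I = 2347/97 (I = 25 - 1/97*78 = 25 - 78/97 = 2347/97 ≈ 24.196)
I - 1/((c - 84)*E + 16420) = 2347/97 - 1/((81 - 84)*(-100) + 16420) = 2347/97 - 1/(-3*(-100) + 16420) = 2347/97 - 1/(300 + 16420) = 2347/97 - 1/16720 = 39241743/1621840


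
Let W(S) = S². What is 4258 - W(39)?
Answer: 2737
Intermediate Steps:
4258 - W(39) = 4258 - 1*39² = 4258 - 1*1521 = 4258 - 1521 = 2737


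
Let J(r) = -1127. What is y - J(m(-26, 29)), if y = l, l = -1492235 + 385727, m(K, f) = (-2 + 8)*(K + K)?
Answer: -1105381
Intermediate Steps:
m(K, f) = 12*K (m(K, f) = 6*(2*K) = 12*K)
l = -1106508
y = -1106508
y - J(m(-26, 29)) = -1106508 - 1*(-1127) = -1106508 + 1127 = -1105381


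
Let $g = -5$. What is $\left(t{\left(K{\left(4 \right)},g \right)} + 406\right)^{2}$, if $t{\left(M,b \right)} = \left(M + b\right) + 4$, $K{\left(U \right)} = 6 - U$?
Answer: $165649$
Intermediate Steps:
$t{\left(M,b \right)} = 4 + M + b$
$\left(t{\left(K{\left(4 \right)},g \right)} + 406\right)^{2} = \left(\left(4 + \left(6 - 4\right) - 5\right) + 406\right)^{2} = \left(\left(4 + 2 - 5\right) + 406\right)^{2} = \left(1 + 406\right)^{2} = 407^{2} = 165649$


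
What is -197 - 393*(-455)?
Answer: 178618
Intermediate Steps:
-197 - 393*(-455) = -197 + 178815 = 178618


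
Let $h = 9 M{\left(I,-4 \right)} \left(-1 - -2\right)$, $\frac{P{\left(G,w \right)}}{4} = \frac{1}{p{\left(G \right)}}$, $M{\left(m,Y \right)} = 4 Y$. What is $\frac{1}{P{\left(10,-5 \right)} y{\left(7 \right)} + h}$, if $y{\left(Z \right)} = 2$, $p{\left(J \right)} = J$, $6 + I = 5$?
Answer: $- \frac{5}{716} \approx -0.0069832$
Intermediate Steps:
$I = -1$ ($I = -6 + 5 = -1$)
$P{\left(G,w \right)} = \frac{4}{G}$
$h = -144$ ($h = 9 \cdot 4 \left(-4\right) \left(-1 - -2\right) = 9 \left(-16\right) \left(-1 + 2\right) = \left(-144\right) 1 = -144$)
$\frac{1}{P{\left(10,-5 \right)} y{\left(7 \right)} + h} = \frac{1}{\frac{4}{10} \cdot 2 - 144} = \frac{1}{4 \cdot \frac{1}{10} \cdot 2 - 144} = \frac{1}{\frac{2}{5} \cdot 2 - 144} = \frac{1}{\frac{4}{5} - 144} = \frac{1}{- \frac{716}{5}} = - \frac{5}{716}$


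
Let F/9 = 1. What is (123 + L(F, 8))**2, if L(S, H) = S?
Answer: 17424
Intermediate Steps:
F = 9 (F = 9*1 = 9)
(123 + L(F, 8))**2 = (123 + 9)**2 = 132**2 = 17424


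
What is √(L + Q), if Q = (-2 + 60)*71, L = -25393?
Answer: 5*I*√851 ≈ 145.86*I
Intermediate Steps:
Q = 4118 (Q = 58*71 = 4118)
√(L + Q) = √(-25393 + 4118) = √(-21275) = 5*I*√851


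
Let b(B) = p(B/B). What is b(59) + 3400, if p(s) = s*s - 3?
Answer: 3398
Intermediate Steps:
p(s) = -3 + s² (p(s) = s² - 3 = -3 + s²)
b(B) = -2 (b(B) = -3 + (B/B)² = -3 + 1² = -3 + 1 = -2)
b(59) + 3400 = -2 + 3400 = 3398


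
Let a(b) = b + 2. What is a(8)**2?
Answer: 100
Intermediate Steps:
a(b) = 2 + b
a(8)**2 = (2 + 8)**2 = 10**2 = 100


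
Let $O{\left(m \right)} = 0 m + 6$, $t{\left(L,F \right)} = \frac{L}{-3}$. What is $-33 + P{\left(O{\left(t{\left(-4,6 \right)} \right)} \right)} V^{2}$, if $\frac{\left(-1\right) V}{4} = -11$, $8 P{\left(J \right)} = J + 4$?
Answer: $2387$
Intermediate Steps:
$t{\left(L,F \right)} = - \frac{L}{3}$ ($t{\left(L,F \right)} = L \left(- \frac{1}{3}\right) = - \frac{L}{3}$)
$O{\left(m \right)} = 6$ ($O{\left(m \right)} = 0 + 6 = 6$)
$P{\left(J \right)} = \frac{1}{2} + \frac{J}{8}$ ($P{\left(J \right)} = \frac{J + 4}{8} = \frac{4 + J}{8} = \frac{1}{2} + \frac{J}{8}$)
$V = 44$ ($V = \left(-4\right) \left(-11\right) = 44$)
$-33 + P{\left(O{\left(t{\left(-4,6 \right)} \right)} \right)} V^{2} = -33 + \left(\frac{1}{2} + \frac{1}{8} \cdot 6\right) 44^{2} = -33 + \left(\frac{1}{2} + \frac{3}{4}\right) 1936 = -33 + \frac{5}{4} \cdot 1936 = -33 + 2420 = 2387$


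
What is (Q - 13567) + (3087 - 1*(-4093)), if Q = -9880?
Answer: -16267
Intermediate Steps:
(Q - 13567) + (3087 - 1*(-4093)) = (-9880 - 13567) + (3087 - 1*(-4093)) = -23447 + (3087 + 4093) = -23447 + 7180 = -16267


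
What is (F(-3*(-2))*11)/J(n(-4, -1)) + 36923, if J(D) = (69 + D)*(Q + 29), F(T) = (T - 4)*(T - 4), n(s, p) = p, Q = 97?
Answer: 79089077/2142 ≈ 36923.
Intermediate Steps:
F(T) = (-4 + T)² (F(T) = (-4 + T)*(-4 + T) = (-4 + T)²)
J(D) = 8694 + 126*D (J(D) = (69 + D)*(97 + 29) = (69 + D)*126 = 8694 + 126*D)
(F(-3*(-2))*11)/J(n(-4, -1)) + 36923 = ((-4 - 3*(-2))²*11)/(8694 + 126*(-1)) + 36923 = ((-4 + 6)²*11)/(8694 - 126) + 36923 = (2²*11)/8568 + 36923 = (4*11)*(1/8568) + 36923 = 44*(1/8568) + 36923 = 11/2142 + 36923 = 79089077/2142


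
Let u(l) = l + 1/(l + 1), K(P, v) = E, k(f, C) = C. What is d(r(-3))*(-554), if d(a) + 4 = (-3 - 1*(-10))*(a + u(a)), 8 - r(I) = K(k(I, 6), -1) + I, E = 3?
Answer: -542366/9 ≈ -60263.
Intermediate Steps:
K(P, v) = 3
u(l) = l + 1/(1 + l)
r(I) = 5 - I (r(I) = 8 - (3 + I) = 8 + (-3 - I) = 5 - I)
d(a) = -4 + 7*a + 7*(1 + a + a**2)/(1 + a) (d(a) = -4 + (-3 - 1*(-10))*(a + (1 + a + a**2)/(1 + a)) = -4 + (-3 + 10)*(a + (1 + a + a**2)/(1 + a)) = -4 + 7*(a + (1 + a + a**2)/(1 + a)) = -4 + (7*a + 7*(1 + a + a**2)/(1 + a)) = -4 + 7*a + 7*(1 + a + a**2)/(1 + a))
d(r(-3))*(-554) = ((3 + 10*(5 - 1*(-3)) + 14*(5 - 1*(-3))**2)/(1 + (5 - 1*(-3))))*(-554) = ((3 + 10*(5 + 3) + 14*(5 + 3)**2)/(1 + (5 + 3)))*(-554) = ((3 + 10*8 + 14*8**2)/(1 + 8))*(-554) = ((3 + 80 + 14*64)/9)*(-554) = ((3 + 80 + 896)/9)*(-554) = ((1/9)*979)*(-554) = (979/9)*(-554) = -542366/9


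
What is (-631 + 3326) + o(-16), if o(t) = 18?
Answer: 2713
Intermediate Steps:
(-631 + 3326) + o(-16) = (-631 + 3326) + 18 = 2695 + 18 = 2713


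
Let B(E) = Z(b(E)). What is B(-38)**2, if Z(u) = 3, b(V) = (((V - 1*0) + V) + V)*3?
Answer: 9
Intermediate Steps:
b(V) = 9*V (b(V) = (((V + 0) + V) + V)*3 = ((V + V) + V)*3 = (2*V + V)*3 = (3*V)*3 = 9*V)
B(E) = 3
B(-38)**2 = 3**2 = 9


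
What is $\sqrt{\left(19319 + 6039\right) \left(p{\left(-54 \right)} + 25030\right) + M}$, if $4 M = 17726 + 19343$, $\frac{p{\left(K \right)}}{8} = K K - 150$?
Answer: $\frac{95 \sqrt{530013}}{2} \approx 34581.0$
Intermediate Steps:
$p{\left(K \right)} = -1200 + 8 K^{2}$ ($p{\left(K \right)} = 8 \left(K K - 150\right) = 8 \left(K^{2} - 150\right) = 8 \left(-150 + K^{2}\right) = -1200 + 8 K^{2}$)
$M = \frac{37069}{4}$ ($M = \frac{17726 + 19343}{4} = \frac{1}{4} \cdot 37069 = \frac{37069}{4} \approx 9267.3$)
$\sqrt{\left(19319 + 6039\right) \left(p{\left(-54 \right)} + 25030\right) + M} = \sqrt{\left(19319 + 6039\right) \left(\left(-1200 + 8 \left(-54\right)^{2}\right) + 25030\right) + \frac{37069}{4}} = \sqrt{25358 \left(\left(-1200 + 8 \cdot 2916\right) + 25030\right) + \frac{37069}{4}} = \sqrt{25358 \left(\left(-1200 + 23328\right) + 25030\right) + \frac{37069}{4}} = \sqrt{25358 \left(22128 + 25030\right) + \frac{37069}{4}} = \sqrt{25358 \cdot 47158 + \frac{37069}{4}} = \sqrt{1195832564 + \frac{37069}{4}} = \sqrt{\frac{4783367325}{4}} = \frac{95 \sqrt{530013}}{2}$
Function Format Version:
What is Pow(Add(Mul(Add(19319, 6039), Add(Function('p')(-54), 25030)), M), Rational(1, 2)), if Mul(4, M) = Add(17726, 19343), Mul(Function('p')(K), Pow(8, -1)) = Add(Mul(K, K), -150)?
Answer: Mul(Rational(95, 2), Pow(530013, Rational(1, 2))) ≈ 34581.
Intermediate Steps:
Function('p')(K) = Add(-1200, Mul(8, Pow(K, 2))) (Function('p')(K) = Mul(8, Add(Mul(K, K), -150)) = Mul(8, Add(Pow(K, 2), -150)) = Mul(8, Add(-150, Pow(K, 2))) = Add(-1200, Mul(8, Pow(K, 2))))
M = Rational(37069, 4) (M = Mul(Rational(1, 4), Add(17726, 19343)) = Mul(Rational(1, 4), 37069) = Rational(37069, 4) ≈ 9267.3)
Pow(Add(Mul(Add(19319, 6039), Add(Function('p')(-54), 25030)), M), Rational(1, 2)) = Pow(Add(Mul(Add(19319, 6039), Add(Add(-1200, Mul(8, Pow(-54, 2))), 25030)), Rational(37069, 4)), Rational(1, 2)) = Pow(Add(Mul(25358, Add(Add(-1200, Mul(8, 2916)), 25030)), Rational(37069, 4)), Rational(1, 2)) = Pow(Add(Mul(25358, Add(Add(-1200, 23328), 25030)), Rational(37069, 4)), Rational(1, 2)) = Pow(Add(Mul(25358, Add(22128, 25030)), Rational(37069, 4)), Rational(1, 2)) = Pow(Add(Mul(25358, 47158), Rational(37069, 4)), Rational(1, 2)) = Pow(Add(1195832564, Rational(37069, 4)), Rational(1, 2)) = Pow(Rational(4783367325, 4), Rational(1, 2)) = Mul(Rational(95, 2), Pow(530013, Rational(1, 2)))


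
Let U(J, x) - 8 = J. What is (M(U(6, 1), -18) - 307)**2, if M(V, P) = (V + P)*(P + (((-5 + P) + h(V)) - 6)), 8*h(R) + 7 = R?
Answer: 60025/4 ≈ 15006.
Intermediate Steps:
h(R) = -7/8 + R/8
U(J, x) = 8 + J
M(V, P) = (P + V)*(-95/8 + 2*P + V/8) (M(V, P) = (V + P)*(P + (((-5 + P) + (-7/8 + V/8)) - 6)) = (P + V)*(P + ((-47/8 + P + V/8) - 6)) = (P + V)*(P + (-95/8 + P + V/8)) = (P + V)*(-95/8 + 2*P + V/8))
(M(U(6, 1), -18) - 307)**2 = ((2*(-18)**2 - 95/8*(-18) - 95*(8 + 6)/8 + (8 + 6)**2/8 + (17/8)*(-18)*(8 + 6)) - 307)**2 = ((2*324 + 855/4 - 95/8*14 + (1/8)*14**2 + (17/8)*(-18)*14) - 307)**2 = ((648 + 855/4 - 665/4 + (1/8)*196 - 1071/2) - 307)**2 = ((648 + 855/4 - 665/4 + 49/2 - 1071/2) - 307)**2 = (369/2 - 307)**2 = (-245/2)**2 = 60025/4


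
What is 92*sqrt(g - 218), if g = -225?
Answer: 92*I*sqrt(443) ≈ 1936.4*I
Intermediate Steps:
92*sqrt(g - 218) = 92*sqrt(-225 - 218) = 92*sqrt(-443) = 92*(I*sqrt(443)) = 92*I*sqrt(443)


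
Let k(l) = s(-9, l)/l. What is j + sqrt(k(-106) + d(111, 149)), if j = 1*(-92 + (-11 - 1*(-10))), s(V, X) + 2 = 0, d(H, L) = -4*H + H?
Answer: -93 + 4*I*sqrt(58459)/53 ≈ -93.0 + 18.248*I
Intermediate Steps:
d(H, L) = -3*H
s(V, X) = -2 (s(V, X) = -2 + 0 = -2)
k(l) = -2/l
j = -93 (j = 1*(-92 + (-11 + 10)) = 1*(-92 - 1) = 1*(-93) = -93)
j + sqrt(k(-106) + d(111, 149)) = -93 + sqrt(-2/(-106) - 3*111) = -93 + sqrt(-2*(-1/106) - 333) = -93 + sqrt(1/53 - 333) = -93 + sqrt(-17648/53) = -93 + 4*I*sqrt(58459)/53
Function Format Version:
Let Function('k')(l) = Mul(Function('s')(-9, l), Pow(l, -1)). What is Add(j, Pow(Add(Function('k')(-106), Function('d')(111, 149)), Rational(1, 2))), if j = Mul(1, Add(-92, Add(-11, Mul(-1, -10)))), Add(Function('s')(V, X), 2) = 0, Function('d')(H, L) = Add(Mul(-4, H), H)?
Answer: Add(-93, Mul(Rational(4, 53), I, Pow(58459, Rational(1, 2)))) ≈ Add(-93.000, Mul(18.248, I))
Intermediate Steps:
Function('d')(H, L) = Mul(-3, H)
Function('s')(V, X) = -2 (Function('s')(V, X) = Add(-2, 0) = -2)
Function('k')(l) = Mul(-2, Pow(l, -1))
j = -93 (j = Mul(1, Add(-92, Add(-11, 10))) = Mul(1, Add(-92, -1)) = Mul(1, -93) = -93)
Add(j, Pow(Add(Function('k')(-106), Function('d')(111, 149)), Rational(1, 2))) = Add(-93, Pow(Add(Mul(-2, Pow(-106, -1)), Mul(-3, 111)), Rational(1, 2))) = Add(-93, Pow(Add(Mul(-2, Rational(-1, 106)), -333), Rational(1, 2))) = Add(-93, Pow(Add(Rational(1, 53), -333), Rational(1, 2))) = Add(-93, Pow(Rational(-17648, 53), Rational(1, 2))) = Add(-93, Mul(Rational(4, 53), I, Pow(58459, Rational(1, 2))))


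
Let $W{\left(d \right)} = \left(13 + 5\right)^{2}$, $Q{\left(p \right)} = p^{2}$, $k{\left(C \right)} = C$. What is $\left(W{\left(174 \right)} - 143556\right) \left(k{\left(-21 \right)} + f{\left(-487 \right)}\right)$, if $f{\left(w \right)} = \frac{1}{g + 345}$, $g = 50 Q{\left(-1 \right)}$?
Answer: $\frac{1187966208}{395} \approx 3.0075 \cdot 10^{6}$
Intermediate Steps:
$W{\left(d \right)} = 324$ ($W{\left(d \right)} = 18^{2} = 324$)
$g = 50$ ($g = 50 \left(-1\right)^{2} = 50 \cdot 1 = 50$)
$f{\left(w \right)} = \frac{1}{395}$ ($f{\left(w \right)} = \frac{1}{50 + 345} = \frac{1}{395}$)
$\left(W{\left(174 \right)} - 143556\right) \left(k{\left(-21 \right)} + f{\left(-487 \right)}\right) = \left(324 - 143556\right) \left(-21 + \frac{1}{395}\right) = \left(-143232\right) \left(- \frac{8294}{395}\right) = \frac{1187966208}{395}$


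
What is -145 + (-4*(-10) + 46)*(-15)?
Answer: -1435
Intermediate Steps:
-145 + (-4*(-10) + 46)*(-15) = -145 + (40 + 46)*(-15) = -145 + 86*(-15) = -145 - 1290 = -1435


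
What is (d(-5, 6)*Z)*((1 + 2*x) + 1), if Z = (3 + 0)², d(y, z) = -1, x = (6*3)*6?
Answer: -1962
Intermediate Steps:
x = 108 (x = 18*6 = 108)
Z = 9 (Z = 3² = 9)
(d(-5, 6)*Z)*((1 + 2*x) + 1) = (-1*9)*((1 + 2*108) + 1) = -9*((1 + 216) + 1) = -9*(217 + 1) = -9*218 = -1962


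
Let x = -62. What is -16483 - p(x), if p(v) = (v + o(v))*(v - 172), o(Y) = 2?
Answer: -30523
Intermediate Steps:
p(v) = (-172 + v)*(2 + v) (p(v) = (v + 2)*(v - 172) = (2 + v)*(-172 + v) = (-172 + v)*(2 + v))
-16483 - p(x) = -16483 - (-344 + (-62)² - 170*(-62)) = -16483 - (-344 + 3844 + 10540) = -16483 - 1*14040 = -16483 - 14040 = -30523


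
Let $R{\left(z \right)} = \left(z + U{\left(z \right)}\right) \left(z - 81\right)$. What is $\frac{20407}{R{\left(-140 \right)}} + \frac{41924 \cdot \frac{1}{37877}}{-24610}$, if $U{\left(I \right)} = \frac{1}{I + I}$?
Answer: $\frac{2662960789599598}{4037816807755185} \approx 0.6595$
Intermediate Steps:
$U{\left(I \right)} = \frac{1}{2 I}$
$R{\left(z \right)} = \left(-81 + z\right) \left(z + \frac{1}{2 z}\right)$ ($R{\left(z \right)} = \left(z + \frac{1}{2 z}\right) \left(z - 81\right) = \left(z + \frac{1}{2 z}\right) \left(-81 + z\right) = \left(-81 + z\right) \left(z + \frac{1}{2 z}\right)$)
$\frac{20407}{R{\left(-140 \right)}} + \frac{41924 \cdot \frac{1}{37877}}{-24610} = \frac{20407}{\frac{1}{2} + \left(-140\right)^{2} - -11340 - \frac{81}{2 \left(-140\right)}} + \frac{41924 \cdot \frac{1}{37877}}{-24610} = \frac{20407}{\frac{1}{2} + 19600 + 11340 - - \frac{81}{280}} + 41924 \cdot \frac{1}{37877} \left(- \frac{1}{24610}\right) = \frac{20407}{\frac{1}{2} + 19600 + 11340 + \frac{81}{280}} + \frac{41924}{37877} \left(- \frac{1}{24610}\right) = \frac{20407}{\frac{8663421}{280}} - \frac{20962}{466076485} = 20407 \cdot \frac{280}{8663421} - \frac{20962}{466076485} = \frac{5713960}{8663421} - \frac{20962}{466076485} = \frac{2662960789599598}{4037816807755185}$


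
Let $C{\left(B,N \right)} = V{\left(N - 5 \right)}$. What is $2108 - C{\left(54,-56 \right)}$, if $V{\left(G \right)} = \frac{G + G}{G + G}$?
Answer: $2107$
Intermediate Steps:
$V{\left(G \right)} = 1$ ($V{\left(G \right)} = \frac{2 G}{2 G} = 2 G \frac{1}{2 G} = 1$)
$C{\left(B,N \right)} = 1$
$2108 - C{\left(54,-56 \right)} = 2108 - 1 = 2107$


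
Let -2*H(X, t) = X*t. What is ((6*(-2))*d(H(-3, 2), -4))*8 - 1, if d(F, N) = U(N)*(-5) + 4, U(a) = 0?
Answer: -385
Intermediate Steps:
H(X, t) = -X*t/2
d(F, N) = 4 (d(F, N) = 0*(-5) + 4 = 0 + 4 = 4)
((6*(-2))*d(H(-3, 2), -4))*8 - 1 = ((6*(-2))*4)*8 - 1 = -12*4*8 - 1 = -48*8 - 1 = -384 - 1 = -385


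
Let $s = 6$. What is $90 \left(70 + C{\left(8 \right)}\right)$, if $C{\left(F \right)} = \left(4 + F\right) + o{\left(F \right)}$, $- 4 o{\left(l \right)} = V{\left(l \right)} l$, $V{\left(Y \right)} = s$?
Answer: $6300$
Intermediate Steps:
$V{\left(Y \right)} = 6$
$o{\left(l \right)} = - \frac{3 l}{2}$ ($o{\left(l \right)} = - \frac{6 l}{4} = - \frac{3 l}{2}$)
$C{\left(F \right)} = 4 - \frac{F}{2}$ ($C{\left(F \right)} = \left(4 + F\right) - \frac{3 F}{2} = 4 - \frac{F}{2}$)
$90 \left(70 + C{\left(8 \right)}\right) = 90 \left(70 + \left(4 - 4\right)\right) = 90 \left(70 + 0\right) = 90 \cdot 70 = 6300$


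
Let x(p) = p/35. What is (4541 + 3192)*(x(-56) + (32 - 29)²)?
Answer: 286121/5 ≈ 57224.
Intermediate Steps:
x(p) = p/35 (x(p) = p*(1/35) = p/35)
(4541 + 3192)*(x(-56) + (32 - 29)²) = (4541 + 3192)*((1/35)*(-56) + (32 - 29)²) = 7733*(-8/5 + 3²) = 7733*(-8/5 + 9) = 7733*(37/5) = 286121/5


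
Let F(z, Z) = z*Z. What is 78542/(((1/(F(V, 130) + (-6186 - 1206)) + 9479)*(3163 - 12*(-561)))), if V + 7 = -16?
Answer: 815423044/973776617415 ≈ 0.00083738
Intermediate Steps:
V = -23 (V = -7 - 16 = -23)
F(z, Z) = Z*z
78542/(((1/(F(V, 130) + (-6186 - 1206)) + 9479)*(3163 - 12*(-561)))) = 78542/(((1/(130*(-23) + (-6186 - 1206)) + 9479)*(3163 - 12*(-561)))) = 78542/(((1/(-2990 - 7392) + 9479)*(3163 + 6732))) = 78542/(((1/(-10382) + 9479)*9895)) = 78542/(((-1/10382 + 9479)*9895)) = 78542/(((98410977/10382)*9895)) = 78542/(973776617415/10382) = 78542*(10382/973776617415) = 815423044/973776617415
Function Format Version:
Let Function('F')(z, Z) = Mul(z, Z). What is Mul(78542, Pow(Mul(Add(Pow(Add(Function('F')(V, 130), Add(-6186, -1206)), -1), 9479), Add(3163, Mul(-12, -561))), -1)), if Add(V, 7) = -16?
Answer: Rational(815423044, 973776617415) ≈ 0.00083738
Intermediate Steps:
V = -23 (V = Add(-7, -16) = -23)
Function('F')(z, Z) = Mul(Z, z)
Mul(78542, Pow(Mul(Add(Pow(Add(Function('F')(V, 130), Add(-6186, -1206)), -1), 9479), Add(3163, Mul(-12, -561))), -1)) = Mul(78542, Pow(Mul(Add(Pow(Add(Mul(130, -23), Add(-6186, -1206)), -1), 9479), Add(3163, Mul(-12, -561))), -1)) = Mul(78542, Pow(Mul(Add(Pow(Add(-2990, -7392), -1), 9479), Add(3163, 6732)), -1)) = Mul(78542, Pow(Mul(Add(Pow(-10382, -1), 9479), 9895), -1)) = Mul(78542, Pow(Mul(Add(Rational(-1, 10382), 9479), 9895), -1)) = Mul(78542, Pow(Mul(Rational(98410977, 10382), 9895), -1)) = Mul(78542, Pow(Rational(973776617415, 10382), -1)) = Mul(78542, Rational(10382, 973776617415)) = Rational(815423044, 973776617415)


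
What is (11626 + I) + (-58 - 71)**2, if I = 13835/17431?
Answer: 492735912/17431 ≈ 28268.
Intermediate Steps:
I = 13835/17431 (I = 13835*(1/17431) = 13835/17431 ≈ 0.79370)
(11626 + I) + (-58 - 71)**2 = (11626 + 13835/17431) + (-58 - 71)**2 = 202666641/17431 + (-129)**2 = 202666641/17431 + 16641 = 492735912/17431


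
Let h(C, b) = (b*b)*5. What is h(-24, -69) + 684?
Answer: 24489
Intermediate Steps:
h(C, b) = 5*b**2 (h(C, b) = b**2*5 = 5*b**2)
h(-24, -69) + 684 = 5*(-69)**2 + 684 = 5*4761 + 684 = 23805 + 684 = 24489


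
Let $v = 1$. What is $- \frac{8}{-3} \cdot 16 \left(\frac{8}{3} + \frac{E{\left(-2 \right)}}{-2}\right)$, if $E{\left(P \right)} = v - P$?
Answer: $\frac{448}{9} \approx 49.778$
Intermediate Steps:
$E{\left(P \right)} = 1 - P$
$- \frac{8}{-3} \cdot 16 \left(\frac{8}{3} + \frac{E{\left(-2 \right)}}{-2}\right) = - \frac{8}{-3} \cdot 16 \left(\frac{8}{3} + \frac{1 - -2}{-2}\right) = \left(-8\right) \left(- \frac{1}{3}\right) 16 \left(8 \cdot \frac{1}{3} + \left(1 + 2\right) \left(- \frac{1}{2}\right)\right) = \frac{8}{3} \cdot 16 \left(\frac{8}{3} + 3 \left(- \frac{1}{2}\right)\right) = \frac{128 \left(\frac{8}{3} - \frac{3}{2}\right)}{3} = \frac{128}{3} \cdot \frac{7}{6} = \frac{448}{9}$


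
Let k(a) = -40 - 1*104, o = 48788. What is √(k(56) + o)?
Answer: 2*√12161 ≈ 220.55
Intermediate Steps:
k(a) = -144 (k(a) = -40 - 104 = -144)
√(k(56) + o) = √(-144 + 48788) = √48644 = 2*√12161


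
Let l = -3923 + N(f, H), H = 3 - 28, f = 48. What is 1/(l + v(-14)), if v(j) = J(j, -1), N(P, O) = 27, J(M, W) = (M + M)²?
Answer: -1/3112 ≈ -0.00032134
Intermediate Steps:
H = -25
J(M, W) = 4*M² (J(M, W) = (2*M)² = 4*M²)
v(j) = 4*j²
l = -3896 (l = -3923 + 27 = -3896)
1/(l + v(-14)) = 1/(-3896 + 4*(-14)²) = 1/(-3896 + 4*196) = 1/(-3896 + 784) = 1/(-3112) = -1/3112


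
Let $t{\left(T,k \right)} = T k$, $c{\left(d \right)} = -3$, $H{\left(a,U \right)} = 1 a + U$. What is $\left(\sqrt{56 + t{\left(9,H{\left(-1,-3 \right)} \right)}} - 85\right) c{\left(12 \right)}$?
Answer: $255 - 6 \sqrt{5} \approx 241.58$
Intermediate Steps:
$H{\left(a,U \right)} = U + a$ ($H{\left(a,U \right)} = a + U = U + a$)
$\left(\sqrt{56 + t{\left(9,H{\left(-1,-3 \right)} \right)}} - 85\right) c{\left(12 \right)} = \left(\sqrt{56 + 9 \left(-3 - 1\right)} - 85\right) \left(-3\right) = \left(\sqrt{56 + 9 \left(-4\right)} - 85\right) \left(-3\right) = \left(\sqrt{56 - 36} - 85\right) \left(-3\right) = \left(\sqrt{20} - 85\right) \left(-3\right) = \left(2 \sqrt{5} - 85\right) \left(-3\right) = \left(-85 + 2 \sqrt{5}\right) \left(-3\right) = 255 - 6 \sqrt{5}$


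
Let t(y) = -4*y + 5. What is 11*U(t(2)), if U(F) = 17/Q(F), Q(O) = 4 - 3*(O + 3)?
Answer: 187/4 ≈ 46.750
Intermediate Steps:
Q(O) = -5 - 3*O (Q(O) = 4 - 3*(3 + O) = 4 + (-9 - 3*O) = -5 - 3*O)
t(y) = 5 - 4*y
U(F) = 17/(-5 - 3*F)
11*U(t(2)) = 11*(-17/(5 + 3*(5 - 4*2))) = 11*(-17/(5 + 3*(5 - 8))) = 11*(-17/(5 + 3*(-3))) = 11*(-17/(5 - 9)) = 11*(-17/(-4)) = 11*(-17*(-1/4)) = 11*(17/4) = 187/4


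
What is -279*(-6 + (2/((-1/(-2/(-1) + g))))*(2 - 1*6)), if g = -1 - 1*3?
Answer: 6138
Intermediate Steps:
g = -4 (g = -1 - 3 = -4)
-279*(-6 + (2/((-1/(-2/(-1) + g))))*(2 - 1*6)) = -279*(-6 + (2/((-1/(-2/(-1) - 4))))*(2 - 1*6)) = -279*(-6 + (2/((-1/(-2*(-1) - 4))))*(2 - 6)) = -279*(-6 + (2/((-1/(2 - 4))))*(-4)) = -279*(-6 + (2/((-1/(-2))))*(-4)) = -279*(-6 + (2/((-1*(-½))))*(-4)) = -279*(-6 + (2/(½))*(-4)) = -279*(-6 + (2*2)*(-4)) = -279*(-6 + 4*(-4)) = -279*(-6 - 16) = -279*(-22) = 6138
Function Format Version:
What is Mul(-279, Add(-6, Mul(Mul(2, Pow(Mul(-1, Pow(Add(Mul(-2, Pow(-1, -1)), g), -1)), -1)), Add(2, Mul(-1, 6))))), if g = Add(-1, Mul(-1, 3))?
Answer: 6138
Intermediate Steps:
g = -4 (g = Add(-1, -3) = -4)
Mul(-279, Add(-6, Mul(Mul(2, Pow(Mul(-1, Pow(Add(Mul(-2, Pow(-1, -1)), g), -1)), -1)), Add(2, Mul(-1, 6))))) = Mul(-279, Add(-6, Mul(Mul(2, Pow(Mul(-1, Pow(Add(Mul(-2, Pow(-1, -1)), -4), -1)), -1)), Add(2, Mul(-1, 6))))) = Mul(-279, Add(-6, Mul(Mul(2, Pow(Mul(-1, Pow(Add(Mul(-2, -1), -4), -1)), -1)), Add(2, -6)))) = Mul(-279, Add(-6, Mul(Mul(2, Pow(Mul(-1, Pow(Add(2, -4), -1)), -1)), -4))) = Mul(-279, Add(-6, Mul(Mul(2, Pow(Mul(-1, Pow(-2, -1)), -1)), -4))) = Mul(-279, Add(-6, Mul(Mul(2, Pow(Mul(-1, Rational(-1, 2)), -1)), -4))) = Mul(-279, Add(-6, Mul(Mul(2, Pow(Rational(1, 2), -1)), -4))) = Mul(-279, Add(-6, Mul(Mul(2, 2), -4))) = Mul(-279, Add(-6, Mul(4, -4))) = Mul(-279, Add(-6, -16)) = Mul(-279, -22) = 6138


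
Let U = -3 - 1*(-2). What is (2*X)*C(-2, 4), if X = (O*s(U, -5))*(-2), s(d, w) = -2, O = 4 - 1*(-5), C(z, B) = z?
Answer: -144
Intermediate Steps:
U = -1 (U = -3 + 2 = -1)
O = 9 (O = 4 + 5 = 9)
X = 36 (X = (9*(-2))*(-2) = -18*(-2) = 36)
(2*X)*C(-2, 4) = (2*36)*(-2) = 72*(-2) = -144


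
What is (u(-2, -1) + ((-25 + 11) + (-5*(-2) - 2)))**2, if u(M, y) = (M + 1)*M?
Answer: 16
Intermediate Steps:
u(M, y) = M*(1 + M) (u(M, y) = (1 + M)*M = M*(1 + M))
(u(-2, -1) + ((-25 + 11) + (-5*(-2) - 2)))**2 = (-2*(1 - 2) + ((-25 + 11) + (-5*(-2) - 2)))**2 = (-2*(-1) + (-14 + (10 - 2)))**2 = (2 + (-14 + 8))**2 = (2 - 6)**2 = (-4)**2 = 16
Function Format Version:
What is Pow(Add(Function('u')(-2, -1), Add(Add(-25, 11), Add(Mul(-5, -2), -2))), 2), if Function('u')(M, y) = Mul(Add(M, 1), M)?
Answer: 16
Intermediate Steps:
Function('u')(M, y) = Mul(M, Add(1, M)) (Function('u')(M, y) = Mul(Add(1, M), M) = Mul(M, Add(1, M)))
Pow(Add(Function('u')(-2, -1), Add(Add(-25, 11), Add(Mul(-5, -2), -2))), 2) = Pow(Add(Mul(-2, Add(1, -2)), Add(Add(-25, 11), Add(Mul(-5, -2), -2))), 2) = Pow(Add(Mul(-2, -1), Add(-14, Add(10, -2))), 2) = Pow(Add(2, Add(-14, 8)), 2) = Pow(Add(2, -6), 2) = Pow(-4, 2) = 16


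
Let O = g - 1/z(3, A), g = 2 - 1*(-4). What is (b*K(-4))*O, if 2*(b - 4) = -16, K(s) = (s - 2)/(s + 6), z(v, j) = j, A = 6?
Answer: 70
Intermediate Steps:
K(s) = (-2 + s)/(6 + s)
g = 6 (g = 2 + 4 = 6)
b = -4 (b = 4 + (½)*(-16) = 4 - 8 = -4)
O = 35/6 (O = 6 - 1/6 = 6 - 1*⅙ = 6 - ⅙ = 35/6 ≈ 5.8333)
(b*K(-4))*O = -4*(-2 - 4)/(6 - 4)*(35/6) = -4*(-6)/2*(35/6) = -2*(-6)*(35/6) = -4*(-3)*(35/6) = 12*(35/6) = 70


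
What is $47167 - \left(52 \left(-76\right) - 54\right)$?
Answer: $51173$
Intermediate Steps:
$47167 - \left(52 \left(-76\right) - 54\right) = 47167 - \left(-3952 - 54\right) = 47167 - -4006 = 47167 + 4006 = 51173$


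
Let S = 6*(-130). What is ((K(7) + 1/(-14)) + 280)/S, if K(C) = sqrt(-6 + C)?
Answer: -1311/3640 ≈ -0.36016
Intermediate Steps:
S = -780
((K(7) + 1/(-14)) + 280)/S = ((sqrt(-6 + 7) + 1/(-14)) + 280)/(-780) = ((sqrt(1) - 1/14) + 280)*(-1/780) = ((1 - 1/14) + 280)*(-1/780) = (13/14 + 280)*(-1/780) = (3933/14)*(-1/780) = -1311/3640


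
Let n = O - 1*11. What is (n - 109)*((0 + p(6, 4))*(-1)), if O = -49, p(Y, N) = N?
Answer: 676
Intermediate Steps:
n = -60 (n = -49 - 1*11 = -49 - 11 = -60)
(n - 109)*((0 + p(6, 4))*(-1)) = (-60 - 109)*((0 + 4)*(-1)) = -676*(-1) = -169*(-4) = 676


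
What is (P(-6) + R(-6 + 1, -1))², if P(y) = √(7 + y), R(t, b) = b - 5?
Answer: 25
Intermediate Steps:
R(t, b) = -5 + b
(P(-6) + R(-6 + 1, -1))² = (√(7 - 6) + (-5 - 1))² = (√1 - 6)² = (1 - 6)² = (-5)² = 25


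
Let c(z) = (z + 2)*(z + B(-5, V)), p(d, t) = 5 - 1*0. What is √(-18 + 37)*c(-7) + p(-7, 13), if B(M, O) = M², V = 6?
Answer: 5 - 90*√19 ≈ -387.30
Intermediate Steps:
p(d, t) = 5 (p(d, t) = 5 + 0 = 5)
c(z) = (2 + z)*(25 + z) (c(z) = (z + 2)*(z + (-5)²) = (2 + z)*(z + 25) = (2 + z)*(25 + z))
√(-18 + 37)*c(-7) + p(-7, 13) = √(-18 + 37)*(50 + (-7)² + 27*(-7)) + 5 = √19*(50 + 49 - 189) + 5 = √19*(-90) + 5 = -90*√19 + 5 = 5 - 90*√19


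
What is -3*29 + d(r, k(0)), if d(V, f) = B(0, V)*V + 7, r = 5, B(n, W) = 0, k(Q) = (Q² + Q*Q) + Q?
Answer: -80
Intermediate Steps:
k(Q) = Q + 2*Q² (k(Q) = (Q² + Q²) + Q = 2*Q² + Q = Q + 2*Q²)
d(V, f) = 7 (d(V, f) = 0*V + 7 = 0 + 7 = 7)
-3*29 + d(r, k(0)) = -3*29 + 7 = -87 + 7 = -80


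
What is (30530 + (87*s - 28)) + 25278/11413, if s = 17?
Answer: 365024431/11413 ≈ 31983.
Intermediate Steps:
(30530 + (87*s - 28)) + 25278/11413 = (30530 + (87*17 - 28)) + 25278/11413 = (30530 + (1479 - 28)) + 25278*(1/11413) = (30530 + 1451) + 25278/11413 = 31981 + 25278/11413 = 365024431/11413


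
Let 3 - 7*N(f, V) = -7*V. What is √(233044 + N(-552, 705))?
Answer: √11453722/7 ≈ 483.48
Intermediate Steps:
N(f, V) = 3/7 + V (N(f, V) = 3/7 - (-1)*V = 3/7 + V)
√(233044 + N(-552, 705)) = √(233044 + (3/7 + 705)) = √(233044 + 4938/7) = √(1636246/7) = √11453722/7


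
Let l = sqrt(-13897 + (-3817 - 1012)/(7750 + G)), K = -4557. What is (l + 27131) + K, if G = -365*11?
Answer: 22574 + 2*I*sqrt(5385675365)/1245 ≈ 22574.0 + 117.89*I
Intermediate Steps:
G = -4015
l = 2*I*sqrt(5385675365)/1245 (l = sqrt(-13897 + (-3817 - 1012)/(7750 - 4015)) = sqrt(-13897 - 4829/3735) = sqrt(-51910124/3735) = 2*I*sqrt(5385675365)/1245 ≈ 117.89*I)
(l + 27131) + K = (2*I*sqrt(5385675365)/1245 + 27131) - 4557 = (27131 + 2*I*sqrt(5385675365)/1245) - 4557 = 22574 + 2*I*sqrt(5385675365)/1245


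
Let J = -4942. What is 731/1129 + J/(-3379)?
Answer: 8049567/3814891 ≈ 2.1100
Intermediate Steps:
731/1129 + J/(-3379) = 731/1129 - 4942/(-3379) = 731*(1/1129) - 4942*(-1/3379) = 731/1129 + 4942/3379 = 8049567/3814891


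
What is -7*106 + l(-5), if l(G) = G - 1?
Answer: -748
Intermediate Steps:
l(G) = -1 + G
-7*106 + l(-5) = -7*106 + (-1 - 5) = -742 - 6 = -748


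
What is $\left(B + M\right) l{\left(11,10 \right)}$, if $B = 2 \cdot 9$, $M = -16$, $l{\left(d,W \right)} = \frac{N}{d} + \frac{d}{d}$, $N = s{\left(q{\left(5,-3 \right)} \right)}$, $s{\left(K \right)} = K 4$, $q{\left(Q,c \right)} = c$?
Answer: $- \frac{2}{11} \approx -0.18182$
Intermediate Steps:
$s{\left(K \right)} = 4 K$
$N = -12$ ($N = 4 \left(-3\right) = -12$)
$l{\left(d,W \right)} = 1 - \frac{12}{d}$ ($l{\left(d,W \right)} = - \frac{12}{d} + \frac{d}{d} = - \frac{12}{d} + 1 = 1 - \frac{12}{d}$)
$B = 18$
$\left(B + M\right) l{\left(11,10 \right)} = \left(18 - 16\right) \frac{-12 + 11}{11} = 2 \cdot \frac{1}{11} \left(-1\right) = 2 \left(- \frac{1}{11}\right) = - \frac{2}{11}$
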